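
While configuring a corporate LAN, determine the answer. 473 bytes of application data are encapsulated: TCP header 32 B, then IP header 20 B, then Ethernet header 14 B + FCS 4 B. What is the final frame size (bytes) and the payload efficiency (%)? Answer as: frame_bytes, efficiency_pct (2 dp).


TCP segment = 473 + 32 = 505 B
IP packet = 505 + 20 = 525 B
Ethernet frame = 525 + 14 + 4 = 543 B
Efficiency = app / frame = 473 / 543 = 0.871087 = 87.1087% -> 87.11% (2 dp)

543, 87.11


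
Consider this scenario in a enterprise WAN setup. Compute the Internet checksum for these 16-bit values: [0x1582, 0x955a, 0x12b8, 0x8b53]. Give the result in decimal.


Given words: [0x1582, 0x955a, 0x12b8, 0x8b53]
Step 1: Sum all words
Raw sum = 5506 + 38234 + 4792 + 35667 = 84199
Step 2: Fold carry: (18663 + 1) = 18664
One's complement = ~18664 & 0xFFFF = 46871

46871


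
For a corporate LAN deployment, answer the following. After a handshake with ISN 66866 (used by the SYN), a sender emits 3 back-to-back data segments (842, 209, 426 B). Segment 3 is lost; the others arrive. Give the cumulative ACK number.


SYN uses sequence number 66866; first data byte = ISN + 1 = 66867.
Segment 1: SEQ = 66867, len = 842 B, covers [66867, 67708]
Segment 2: SEQ = 67709, len = 209 B, covers [67709, 67917]
Segment 3: SEQ = 67918, len = 426 B, covers [67918, 68343] [LOST]
In-order data received: bytes [66867, 67917] (segments 1..2).
Segment 3 missing -> gap begins at byte 67918.
Cumulative ACK = next expected in-order byte = 66867 + 842 + 209 = 67918

67918


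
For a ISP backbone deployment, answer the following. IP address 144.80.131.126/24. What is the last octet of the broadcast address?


Given: IP = 144.80.131.126, prefix = /24
Host bits = 32 - 24 = 8
Network last octet = 126 AND mask = 0
Host part size = 2^8 - 1 = 255
Broadcast last octet = 0 OR 255 = 255

255


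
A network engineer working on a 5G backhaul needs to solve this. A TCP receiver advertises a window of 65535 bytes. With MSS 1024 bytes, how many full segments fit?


Given: RWND = 65535 bytes, MSS = 1024 bytes
Full segments = floor(RWND / MSS)
Full segments = floor(65535 / 1024)
Full segments = floor(63.999) = 63

63


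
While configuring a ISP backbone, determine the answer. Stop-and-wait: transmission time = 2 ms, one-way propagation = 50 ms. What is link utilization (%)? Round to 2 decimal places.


Given: Ttrans = 2 ms, Tprop = 50 ms
RTT = 2 * Tprop = 2 * 50 = 100 ms
U = Ttrans / (Ttrans + RTT)
U = 2 / (2 + 100)
U = 2 / 102 = 0.019608
U% = 1.96%

1.96


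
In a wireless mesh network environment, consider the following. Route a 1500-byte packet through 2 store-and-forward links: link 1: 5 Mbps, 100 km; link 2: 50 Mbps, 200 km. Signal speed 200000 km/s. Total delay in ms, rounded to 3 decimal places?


Packet = 1500 bytes = 12000 bits. Store-and-forward: sum (t_trans + t_prop) per link.
Link 1: t_trans = 12000/(5*10^6) s = 2.4000 ms; t_prop = 100/200000 s = 0.5000 ms; subtotal = 2.9000 ms
Link 2: t_trans = 12000/(50*10^6) s = 0.2400 ms; t_prop = 200/200000 s = 1.0000 ms; subtotal = 1.2400 ms
End-to-end = 2.9000 + 1.2400 = 4.1400 ms -> 4.140 ms (3 dp)

4.140


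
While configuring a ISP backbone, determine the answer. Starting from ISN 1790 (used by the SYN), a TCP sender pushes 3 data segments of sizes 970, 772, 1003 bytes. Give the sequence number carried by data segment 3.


The SYN occupies sequence number ISN = 1790, so the first data byte is ISN + 1 = 1791.
SEQ of data segment i = (ISN + 1) + sum of payload sizes of segments 1..i-1.
Segment 1: SEQ = 1791, payload = 970 bytes
Segment 2: SEQ = 2761, payload = 772 bytes
Segment 3: SEQ = 3533, payload = 1003 bytes
SEQ of segment 3 = 1791 + 970 + 772 = 3533

3533


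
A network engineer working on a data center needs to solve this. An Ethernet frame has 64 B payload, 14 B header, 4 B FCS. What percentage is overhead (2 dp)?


Given: payload = 64 B, header = 14 B, trailer = 4 B
Overhead bytes = header + trailer = 14 + 4 = 18
Total frame = payload + overhead = 64 + 18 = 82
Overhead % = 18 / 82 * 100 = 21.9512% -> 21.95% (2 dp)

21.95


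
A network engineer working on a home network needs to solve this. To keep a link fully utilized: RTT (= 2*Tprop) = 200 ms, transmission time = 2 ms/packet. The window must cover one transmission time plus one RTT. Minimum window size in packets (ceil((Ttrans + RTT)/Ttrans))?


Given: Ttrans = 2 ms, RTT = 200 ms (= 2 * Tprop, Tprop = 100 ms)
Time until first ACK returns = Ttrans + RTT = 2 + 200 = 202 ms
Need W * Ttrans >= Ttrans + RTT  ->  W >= (Ttrans + RTT) / Ttrans
(Ttrans + RTT) / Ttrans = 202 / 2 = 101
W_min = ceil(101) = 101

101


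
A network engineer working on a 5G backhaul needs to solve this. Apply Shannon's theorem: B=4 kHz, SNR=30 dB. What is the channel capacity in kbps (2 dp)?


Given: B = 4 kHz, SNR = 30 dB
SNR linear = 10^(30/10) = 1000
1 + SNR = 1001
log2(1001) = 9.9672262588
C = 4 * 1000 * 9.9672262588 = 39868.9050 bps
C = 39.868905 kbps -> 39.87 kbps (2 dp)

39.87


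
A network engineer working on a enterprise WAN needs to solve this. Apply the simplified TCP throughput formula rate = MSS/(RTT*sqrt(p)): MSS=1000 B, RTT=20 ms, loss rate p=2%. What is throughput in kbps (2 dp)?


Given: MSS = 1000 bytes, RTT = 20 ms, loss = 2%
RTT in seconds = 20 / 1000 = 0.02
Loss rate = 2% = 0.02
sqrt(loss) = sqrt(0.02) = 0.141421356237
Throughput (bytes/s) = 1000 / (0.02 * 0.141421356237) = 353553.3906
Throughput (kbps) = 353553.3906 * 8 / 1000 = 2828.427125 -> 2828.43 kbps (2 dp)

2828.43


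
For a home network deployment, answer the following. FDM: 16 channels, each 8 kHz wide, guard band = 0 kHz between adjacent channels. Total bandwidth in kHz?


Given: 16 channels, 8 kHz each, guard = 0 kHz
Channel bandwidth = 16 * 8 = 128 kHz
Guard bands = 15 gaps * 0 kHz = 0 kHz
Total = 128 + 0 = 128 kHz

128


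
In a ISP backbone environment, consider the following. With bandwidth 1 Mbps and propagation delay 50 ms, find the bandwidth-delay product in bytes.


Given: bandwidth = 1 Mbps, delay = 50 ms
BDP in bits = 1 * 10^6 * 50 / 1000
BDP in bits = 50000
BDP in bytes = 50000 / 8 = 6250

6250


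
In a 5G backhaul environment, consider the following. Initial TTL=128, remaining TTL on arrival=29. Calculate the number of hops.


Given: initial TTL = 128, received TTL = 29
Hops = initial TTL - received TTL
Hops = 128 - 29 = 99

99


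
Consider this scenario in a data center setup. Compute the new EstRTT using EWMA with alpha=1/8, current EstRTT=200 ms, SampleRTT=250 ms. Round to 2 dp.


Given: EstRTT = 200 ms, SampleRTT = 250 ms, alpha = 1/8
New EstRTT = (1 - alpha) * EstRTT + alpha * SampleRTT
(7/8) * 200 = 175
(1/8) * 250 = 31.25
New EstRTT = 175 + 31.25 = 206.25 ms -> 206.25 ms (2 dp)

206.25


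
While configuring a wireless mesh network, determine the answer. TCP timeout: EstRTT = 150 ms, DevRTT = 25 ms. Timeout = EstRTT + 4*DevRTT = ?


Given: EstRTT = 150 ms, DevRTT = 25 ms
Timeout = EstRTT + 4 * DevRTT
4 * DevRTT = 4 * 25 = 100
Timeout = 150 + 100 = 250 ms

250


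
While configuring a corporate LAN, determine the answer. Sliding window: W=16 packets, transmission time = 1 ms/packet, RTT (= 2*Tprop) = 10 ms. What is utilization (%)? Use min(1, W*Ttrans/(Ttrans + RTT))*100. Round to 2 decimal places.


Given: W = 16, Ttrans = 1 ms, RTT = 10 ms (= 2 * Tprop, Tprop = 5 ms)
Cycle time = Ttrans + RTT = 1 + 10 = 11 ms (first packet sent until its ACK returns)
W * Ttrans = 16 * 1 = 16 ms of sending per cycle
W * Ttrans / (Ttrans + RTT) = 16 / 11 = 1.454545
U = min(1, 1.454545) = 1.000000
U% = 100.00%

100.00


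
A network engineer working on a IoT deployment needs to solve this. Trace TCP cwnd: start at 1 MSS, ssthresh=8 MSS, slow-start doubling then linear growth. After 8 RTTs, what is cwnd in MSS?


RTT 0: cwnd = 1 MSS (initial)
RTT 1: cwnd = 2 MSS (slow start, doubled)
RTT 2: cwnd = 4 MSS (slow start, doubled)
RTT 3: cwnd = 8 MSS (slow start, doubled)
RTT 4: cwnd = 9 MSS (congestion avoidance, +1)
RTT 5: cwnd = 10 MSS (congestion avoidance, +1)
RTT 6: cwnd = 11 MSS (congestion avoidance, +1)
RTT 7: cwnd = 12 MSS (congestion avoidance, +1)
RTT 8: cwnd = 13 MSS (congestion avoidance, +1)

13


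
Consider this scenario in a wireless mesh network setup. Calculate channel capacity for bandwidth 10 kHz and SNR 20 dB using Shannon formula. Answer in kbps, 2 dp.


Given: B = 10 kHz, SNR = 20 dB
SNR linear = 10^(20/10) = 100
1 + SNR = 101
log2(101) = 6.6582114828
C = 10 * 1000 * 6.6582114828 = 66582.1148 bps
C = 66.582115 kbps -> 66.58 kbps (2 dp)

66.58


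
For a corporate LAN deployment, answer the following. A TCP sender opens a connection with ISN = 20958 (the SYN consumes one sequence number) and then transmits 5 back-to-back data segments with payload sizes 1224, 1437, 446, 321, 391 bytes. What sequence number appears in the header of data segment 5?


The SYN occupies sequence number ISN = 20958, so the first data byte is ISN + 1 = 20959.
SEQ of data segment i = (ISN + 1) + sum of payload sizes of segments 1..i-1.
Segment 1: SEQ = 20959, payload = 1224 bytes
Segment 2: SEQ = 22183, payload = 1437 bytes
Segment 3: SEQ = 23620, payload = 446 bytes
Segment 4: SEQ = 24066, payload = 321 bytes
Segment 5: SEQ = 24387, payload = 391 bytes
SEQ of segment 5 = 20959 + 1224 + 1437 + 446 + 321 = 24387

24387


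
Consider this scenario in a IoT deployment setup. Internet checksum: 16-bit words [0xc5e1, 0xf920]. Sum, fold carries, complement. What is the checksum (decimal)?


Given words: [0xc5e1, 0xf920]
Step 1: Sum all words
Raw sum = 50657 + 63776 = 114433
Step 2: Fold carry: (48897 + 1) = 48898
One's complement = ~48898 & 0xFFFF = 16637

16637


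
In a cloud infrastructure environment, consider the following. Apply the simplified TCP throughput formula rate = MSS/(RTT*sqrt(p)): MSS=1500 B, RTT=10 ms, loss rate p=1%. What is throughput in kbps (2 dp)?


Given: MSS = 1500 bytes, RTT = 10 ms, loss = 1%
RTT in seconds = 10 / 1000 = 0.01
Loss rate = 1% = 0.01
sqrt(loss) = sqrt(0.01) = 0.1
Throughput (bytes/s) = 1500 / (0.01 * 0.1) = 1500000.0000
Throughput (kbps) = 1500000.0000 * 8 / 1000 = 12000.000000 -> 12000.00 kbps (2 dp)

12000.00


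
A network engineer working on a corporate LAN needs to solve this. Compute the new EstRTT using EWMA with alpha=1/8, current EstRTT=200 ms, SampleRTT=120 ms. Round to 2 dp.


Given: EstRTT = 200 ms, SampleRTT = 120 ms, alpha = 1/8
New EstRTT = (1 - alpha) * EstRTT + alpha * SampleRTT
(7/8) * 200 = 175
(1/8) * 120 = 15
New EstRTT = 175 + 15 = 190 ms -> 190.00 ms (2 dp)

190.00


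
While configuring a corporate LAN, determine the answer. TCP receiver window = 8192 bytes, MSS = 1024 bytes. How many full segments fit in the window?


Given: RWND = 8192 bytes, MSS = 1024 bytes
Full segments = floor(RWND / MSS)
Full segments = floor(8192 / 1024)
Full segments = floor(8.0) = 8

8


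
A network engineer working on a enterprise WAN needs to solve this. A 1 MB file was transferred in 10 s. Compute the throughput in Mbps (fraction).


Given: file = 1 MB, time = 10 s
File in Mb = 1 * 8 = 8 Mb
Throughput = 8 / 10 Mbps
Throughput = 4/5 Mbps

4/5


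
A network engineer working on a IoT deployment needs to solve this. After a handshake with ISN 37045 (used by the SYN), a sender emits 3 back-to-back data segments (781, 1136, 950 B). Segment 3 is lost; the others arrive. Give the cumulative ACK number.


SYN uses sequence number 37045; first data byte = ISN + 1 = 37046.
Segment 1: SEQ = 37046, len = 781 B, covers [37046, 37826]
Segment 2: SEQ = 37827, len = 1136 B, covers [37827, 38962]
Segment 3: SEQ = 38963, len = 950 B, covers [38963, 39912] [LOST]
In-order data received: bytes [37046, 38962] (segments 1..2).
Segment 3 missing -> gap begins at byte 38963.
Cumulative ACK = next expected in-order byte = 37046 + 781 + 1136 = 38963

38963


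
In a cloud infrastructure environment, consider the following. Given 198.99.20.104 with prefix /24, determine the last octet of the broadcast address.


Given: IP = 198.99.20.104, prefix = /24
Host bits = 32 - 24 = 8
Network last octet = 104 AND mask = 0
Host part size = 2^8 - 1 = 255
Broadcast last octet = 0 OR 255 = 255

255


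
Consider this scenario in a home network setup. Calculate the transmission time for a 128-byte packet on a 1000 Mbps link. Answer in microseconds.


Given: packet = 128 bytes, bandwidth = 1000 Mbps
Packet in bits = 128 * 8 = 1024 bits
Bandwidth = 1000 * 10^6 = 1000000000 bps
Time = 1024 / 1000000000 seconds
Time in us = 1024 * 10^6 / 1000000000 = 1.024

1.024


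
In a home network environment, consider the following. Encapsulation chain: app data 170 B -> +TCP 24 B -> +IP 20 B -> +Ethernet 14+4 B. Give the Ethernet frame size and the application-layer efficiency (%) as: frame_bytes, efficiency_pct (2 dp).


TCP segment = 170 + 24 = 194 B
IP packet = 194 + 20 = 214 B
Ethernet frame = 214 + 14 + 4 = 232 B
Efficiency = app / frame = 170 / 232 = 0.732759 = 73.2759% -> 73.28% (2 dp)

232, 73.28


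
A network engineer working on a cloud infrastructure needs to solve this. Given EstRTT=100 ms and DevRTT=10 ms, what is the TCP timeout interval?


Given: EstRTT = 100 ms, DevRTT = 10 ms
Timeout = EstRTT + 4 * DevRTT
4 * DevRTT = 4 * 10 = 40
Timeout = 100 + 40 = 140 ms

140


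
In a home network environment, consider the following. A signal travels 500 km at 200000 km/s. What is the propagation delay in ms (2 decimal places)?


Given: distance = 500 km, speed = 200000 km/s
Delay = distance / speed = 500 / 200000 seconds
Delay in ms = 500 * 1000 / 200000
Delay = 2.5000 ms
Rounded to 2 dp = 2.50 ms

2.50


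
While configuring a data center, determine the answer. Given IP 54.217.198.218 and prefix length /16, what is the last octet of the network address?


Given: IP = 54.217.198.218, prefix = /16
Subnet mask = 255.255.0.0
Last octet of IP: 218
Last octet of mask: 0
Network last octet = 218 AND 0 = 0

0


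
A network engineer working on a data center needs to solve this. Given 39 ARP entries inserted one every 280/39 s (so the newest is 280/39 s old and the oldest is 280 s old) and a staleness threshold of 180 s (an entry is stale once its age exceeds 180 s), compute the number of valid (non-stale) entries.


Ages are k * 280/39 s for k = 1..39 (spacing = 7.1795 s).
Entry k is valid iff k * 280/39 <= 180 iff k <= 39 * 180 / 280 = 25.0714
n_valid = floor(25.0714) = 25
(n_stale = 39 - 25 = 14)

25


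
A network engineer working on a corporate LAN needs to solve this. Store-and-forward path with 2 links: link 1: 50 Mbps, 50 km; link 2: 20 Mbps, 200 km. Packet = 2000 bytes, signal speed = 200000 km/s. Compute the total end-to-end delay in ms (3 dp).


Packet = 2000 bytes = 16000 bits. Store-and-forward: sum (t_trans + t_prop) per link.
Link 1: t_trans = 16000/(50*10^6) s = 0.3200 ms; t_prop = 50/200000 s = 0.2500 ms; subtotal = 0.5700 ms
Link 2: t_trans = 16000/(20*10^6) s = 0.8000 ms; t_prop = 200/200000 s = 1.0000 ms; subtotal = 1.8000 ms
End-to-end = 0.5700 + 1.8000 = 2.3700 ms -> 2.370 ms (3 dp)

2.370


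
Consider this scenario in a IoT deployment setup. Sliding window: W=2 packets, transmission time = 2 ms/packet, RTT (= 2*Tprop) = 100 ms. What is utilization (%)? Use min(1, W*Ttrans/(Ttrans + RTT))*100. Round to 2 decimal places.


Given: W = 2, Ttrans = 2 ms, RTT = 100 ms (= 2 * Tprop, Tprop = 50 ms)
Cycle time = Ttrans + RTT = 2 + 100 = 102 ms (first packet sent until its ACK returns)
W * Ttrans = 2 * 2 = 4 ms of sending per cycle
W * Ttrans / (Ttrans + RTT) = 4 / 102 = 0.039216
U = min(1, 0.039216) = 0.039216
U% = 3.92%

3.92


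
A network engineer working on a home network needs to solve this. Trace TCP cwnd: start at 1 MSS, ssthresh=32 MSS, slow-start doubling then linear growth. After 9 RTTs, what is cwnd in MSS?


RTT 0: cwnd = 1 MSS (initial)
RTT 1: cwnd = 2 MSS (slow start, doubled)
RTT 2: cwnd = 4 MSS (slow start, doubled)
RTT 3: cwnd = 8 MSS (slow start, doubled)
RTT 4: cwnd = 16 MSS (slow start, doubled)
RTT 5: cwnd = 32 MSS (slow start, doubled)
RTT 6: cwnd = 33 MSS (congestion avoidance, +1)
RTT 7: cwnd = 34 MSS (congestion avoidance, +1)
RTT 8: cwnd = 35 MSS (congestion avoidance, +1)
RTT 9: cwnd = 36 MSS (congestion avoidance, +1)

36


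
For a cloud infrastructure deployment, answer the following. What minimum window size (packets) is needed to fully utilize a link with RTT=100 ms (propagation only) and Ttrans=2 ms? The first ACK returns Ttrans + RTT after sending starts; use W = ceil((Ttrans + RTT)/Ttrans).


Given: Ttrans = 2 ms, RTT = 100 ms (= 2 * Tprop, Tprop = 50 ms)
Time until first ACK returns = Ttrans + RTT = 2 + 100 = 102 ms
Need W * Ttrans >= Ttrans + RTT  ->  W >= (Ttrans + RTT) / Ttrans
(Ttrans + RTT) / Ttrans = 102 / 2 = 51
W_min = ceil(51) = 51

51


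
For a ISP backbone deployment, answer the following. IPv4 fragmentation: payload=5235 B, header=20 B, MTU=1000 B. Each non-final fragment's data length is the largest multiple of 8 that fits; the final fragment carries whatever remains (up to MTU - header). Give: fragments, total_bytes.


Max data per non-final fragment = floor((MTU - header)/8)*8 = floor((1000 - 20)/8)*8 = floor(980/8)*8 = 976 B
Final fragment needs no 8-byte alignment: it can carry up to MTU - header = 980 B
Non-final fragments needed = ceil((payload - 980) / 976) = ceil(4255/976) = ceil(4.3596) = 5
Number of fragments = 5 + 1 = 6
Fragment sizes (data): 5 * 976 B + 355 B (last, 355 <= 980 OK)
Total bytes sent = payload + n_frags * header = 5235 + 6*20 = 5235 + 120 = 5355 B

6, 5355


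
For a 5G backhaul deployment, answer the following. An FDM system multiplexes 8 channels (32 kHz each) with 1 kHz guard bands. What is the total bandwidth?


Given: 8 channels, 32 kHz each, guard = 1 kHz
Channel bandwidth = 8 * 32 = 256 kHz
Guard bands = 7 gaps * 1 kHz = 7 kHz
Total = 256 + 7 = 263 kHz

263


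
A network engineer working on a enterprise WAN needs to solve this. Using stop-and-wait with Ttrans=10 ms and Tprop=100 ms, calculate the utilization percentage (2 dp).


Given: Ttrans = 10 ms, Tprop = 100 ms
RTT = 2 * Tprop = 2 * 100 = 200 ms
U = Ttrans / (Ttrans + RTT)
U = 10 / (10 + 200)
U = 10 / 210 = 0.047619
U% = 4.76%

4.76


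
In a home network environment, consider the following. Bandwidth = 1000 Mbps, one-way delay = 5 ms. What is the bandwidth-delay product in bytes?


Given: bandwidth = 1000 Mbps, delay = 5 ms
BDP in bits = 1000 * 10^6 * 5 / 1000
BDP in bits = 5000000
BDP in bytes = 5000000 / 8 = 625000

625000


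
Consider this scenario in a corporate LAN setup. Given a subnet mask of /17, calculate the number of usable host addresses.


Given: subnet mask /17
Host bits = 32 - 17 = 15
Total addresses = 2^15 = 32768
Usable hosts = 32768 - 2 (network + broadcast) = 32766

32766


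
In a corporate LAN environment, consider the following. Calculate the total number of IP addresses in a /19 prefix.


Given: CIDR prefix /19
Host bits = 32 - 19 = 13
Total addresses = 2^13 = 8192

8192


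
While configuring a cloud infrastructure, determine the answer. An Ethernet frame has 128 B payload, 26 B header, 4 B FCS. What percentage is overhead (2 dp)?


Given: payload = 128 B, header = 26 B, trailer = 4 B
Overhead bytes = header + trailer = 26 + 4 = 30
Total frame = payload + overhead = 128 + 30 = 158
Overhead % = 30 / 158 * 100 = 18.9873% -> 18.99% (2 dp)

18.99


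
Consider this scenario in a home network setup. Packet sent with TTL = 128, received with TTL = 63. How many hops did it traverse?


Given: initial TTL = 128, received TTL = 63
Hops = initial TTL - received TTL
Hops = 128 - 63 = 65

65


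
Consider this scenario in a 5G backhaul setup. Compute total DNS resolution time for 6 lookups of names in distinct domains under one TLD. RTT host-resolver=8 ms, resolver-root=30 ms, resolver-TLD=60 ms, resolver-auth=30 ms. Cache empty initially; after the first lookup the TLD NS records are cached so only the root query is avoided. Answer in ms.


Lookup 1 (cold cache): local + root + TLD + auth = 8 + 30 + 60 + 30 = 128 ms
Lookups 2..6 (TLD NS cached -> skip root; new domain -> still ask TLD and auth): local + TLD + auth = 8 + 60 + 30 = 98 ms each
Remaining 5 lookups: 5 * 98 = 490 ms
Total = 128 + 490 = 618 ms

618


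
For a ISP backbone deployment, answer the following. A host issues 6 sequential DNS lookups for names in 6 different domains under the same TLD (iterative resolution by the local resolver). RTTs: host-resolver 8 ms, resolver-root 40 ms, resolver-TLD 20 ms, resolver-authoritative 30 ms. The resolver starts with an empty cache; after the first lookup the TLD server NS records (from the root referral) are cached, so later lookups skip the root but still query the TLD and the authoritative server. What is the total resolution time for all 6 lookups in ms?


Lookup 1 (cold cache): local + root + TLD + auth = 8 + 40 + 20 + 30 = 98 ms
Lookups 2..6 (TLD NS cached -> skip root; new domain -> still ask TLD and auth): local + TLD + auth = 8 + 20 + 30 = 58 ms each
Remaining 5 lookups: 5 * 58 = 290 ms
Total = 98 + 290 = 388 ms

388


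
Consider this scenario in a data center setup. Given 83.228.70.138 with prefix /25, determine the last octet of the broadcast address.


Given: IP = 83.228.70.138, prefix = /25
Host bits = 32 - 25 = 7
Network last octet = 138 AND mask = 128
Host part size = 2^7 - 1 = 127
Broadcast last octet = 128 OR 127 = 255

255


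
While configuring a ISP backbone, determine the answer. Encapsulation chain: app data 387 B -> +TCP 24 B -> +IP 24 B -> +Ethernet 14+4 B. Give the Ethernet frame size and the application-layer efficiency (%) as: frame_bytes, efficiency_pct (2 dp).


TCP segment = 387 + 24 = 411 B
IP packet = 411 + 24 = 435 B
Ethernet frame = 435 + 14 + 4 = 453 B
Efficiency = app / frame = 387 / 453 = 0.854305 = 85.4305% -> 85.43% (2 dp)

453, 85.43


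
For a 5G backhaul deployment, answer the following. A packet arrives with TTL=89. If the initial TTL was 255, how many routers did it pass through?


Given: initial TTL = 255, received TTL = 89
Hops = initial TTL - received TTL
Hops = 255 - 89 = 166

166


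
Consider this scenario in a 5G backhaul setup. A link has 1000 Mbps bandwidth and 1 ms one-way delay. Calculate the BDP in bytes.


Given: bandwidth = 1000 Mbps, delay = 1 ms
BDP in bits = 1000 * 10^6 * 1 / 1000
BDP in bits = 1000000
BDP in bytes = 1000000 / 8 = 125000

125000


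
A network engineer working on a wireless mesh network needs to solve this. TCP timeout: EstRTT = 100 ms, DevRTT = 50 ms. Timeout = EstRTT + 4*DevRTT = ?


Given: EstRTT = 100 ms, DevRTT = 50 ms
Timeout = EstRTT + 4 * DevRTT
4 * DevRTT = 4 * 50 = 200
Timeout = 100 + 200 = 300 ms

300


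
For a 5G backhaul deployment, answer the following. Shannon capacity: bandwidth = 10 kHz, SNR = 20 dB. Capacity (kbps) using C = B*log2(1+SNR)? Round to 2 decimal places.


Given: B = 10 kHz, SNR = 20 dB
SNR linear = 10^(20/10) = 100
1 + SNR = 101
log2(101) = 6.6582114828
C = 10 * 1000 * 6.6582114828 = 66582.1148 bps
C = 66.582115 kbps -> 66.58 kbps (2 dp)

66.58


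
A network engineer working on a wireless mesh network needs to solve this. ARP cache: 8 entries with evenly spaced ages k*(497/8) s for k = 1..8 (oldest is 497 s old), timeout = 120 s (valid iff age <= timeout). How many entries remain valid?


Ages are k * 497/8 s for k = 1..8 (spacing = 62.1250 s).
Entry k is valid iff k * 497/8 <= 120 iff k <= 8 * 120 / 497 = 1.9316
n_valid = floor(1.9316) = 1
(n_stale = 8 - 1 = 7)

1


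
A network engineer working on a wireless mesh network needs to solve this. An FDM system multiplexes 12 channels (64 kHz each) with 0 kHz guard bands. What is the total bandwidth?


Given: 12 channels, 64 kHz each, guard = 0 kHz
Channel bandwidth = 12 * 64 = 768 kHz
Guard bands = 11 gaps * 0 kHz = 0 kHz
Total = 768 + 0 = 768 kHz

768


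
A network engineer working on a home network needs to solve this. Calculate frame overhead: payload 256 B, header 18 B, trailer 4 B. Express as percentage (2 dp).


Given: payload = 256 B, header = 18 B, trailer = 4 B
Overhead bytes = header + trailer = 18 + 4 = 22
Total frame = payload + overhead = 256 + 22 = 278
Overhead % = 22 / 278 * 100 = 7.9137% -> 7.91% (2 dp)

7.91


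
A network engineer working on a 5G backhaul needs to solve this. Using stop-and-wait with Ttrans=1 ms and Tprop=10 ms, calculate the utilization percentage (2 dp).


Given: Ttrans = 1 ms, Tprop = 10 ms
RTT = 2 * Tprop = 2 * 10 = 20 ms
U = Ttrans / (Ttrans + RTT)
U = 1 / (1 + 20)
U = 1 / 21 = 0.047619
U% = 4.76%

4.76


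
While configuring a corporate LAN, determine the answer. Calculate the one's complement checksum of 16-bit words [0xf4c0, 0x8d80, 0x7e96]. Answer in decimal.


Given words: [0xf4c0, 0x8d80, 0x7e96]
Step 1: Sum all words
Raw sum = 62656 + 36224 + 32406 = 131286
Step 2: Fold carry: (214 + 2) = 216
One's complement = ~216 & 0xFFFF = 65319

65319


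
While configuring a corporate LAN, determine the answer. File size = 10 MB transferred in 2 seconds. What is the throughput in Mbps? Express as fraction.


Given: file = 10 MB, time = 2 s
File in Mb = 10 * 8 = 80 Mb
Throughput = 80 / 2 Mbps
Throughput = 40 Mbps

40


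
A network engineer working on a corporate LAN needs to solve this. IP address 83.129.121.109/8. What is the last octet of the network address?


Given: IP = 83.129.121.109, prefix = /8
Subnet mask = 255.0.0.0
Last octet of IP: 109
Last octet of mask: 0
Network last octet = 109 AND 0 = 0

0


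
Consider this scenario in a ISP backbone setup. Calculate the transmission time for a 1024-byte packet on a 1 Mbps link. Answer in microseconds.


Given: packet = 1024 bytes, bandwidth = 1 Mbps
Packet in bits = 1024 * 8 = 8192 bits
Bandwidth = 1 * 10^6 = 1000000 bps
Time = 8192 / 1000000 seconds
Time in us = 8192 * 10^6 / 1000000 = 8192

8192


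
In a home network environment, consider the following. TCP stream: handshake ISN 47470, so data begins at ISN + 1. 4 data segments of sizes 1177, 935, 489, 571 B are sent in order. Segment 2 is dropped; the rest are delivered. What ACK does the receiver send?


SYN uses sequence number 47470; first data byte = ISN + 1 = 47471.
Segment 1: SEQ = 47471, len = 1177 B, covers [47471, 48647]
Segment 2: SEQ = 48648, len = 935 B, covers [48648, 49582] [LOST]
Segment 3: SEQ = 49583, len = 489 B, covers [49583, 50071]
Segment 4: SEQ = 50072, len = 571 B, covers [50072, 50642]
In-order data received: bytes [47471, 48647] (segments 1..1).
Segment 2 missing -> gap begins at byte 48648; later segments buffered out of order.
Cumulative ACK = next expected in-order byte = 47471 + 1177 = 48648

48648


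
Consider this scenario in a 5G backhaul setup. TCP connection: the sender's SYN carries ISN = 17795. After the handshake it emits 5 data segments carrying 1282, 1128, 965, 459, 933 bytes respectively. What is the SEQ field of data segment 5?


The SYN occupies sequence number ISN = 17795, so the first data byte is ISN + 1 = 17796.
SEQ of data segment i = (ISN + 1) + sum of payload sizes of segments 1..i-1.
Segment 1: SEQ = 17796, payload = 1282 bytes
Segment 2: SEQ = 19078, payload = 1128 bytes
Segment 3: SEQ = 20206, payload = 965 bytes
Segment 4: SEQ = 21171, payload = 459 bytes
Segment 5: SEQ = 21630, payload = 933 bytes
SEQ of segment 5 = 17796 + 1282 + 1128 + 965 + 459 = 21630

21630


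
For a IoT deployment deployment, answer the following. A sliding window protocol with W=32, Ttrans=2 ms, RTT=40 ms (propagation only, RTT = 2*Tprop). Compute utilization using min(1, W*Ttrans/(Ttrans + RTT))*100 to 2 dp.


Given: W = 32, Ttrans = 2 ms, RTT = 40 ms (= 2 * Tprop, Tprop = 20 ms)
Cycle time = Ttrans + RTT = 2 + 40 = 42 ms (first packet sent until its ACK returns)
W * Ttrans = 32 * 2 = 64 ms of sending per cycle
W * Ttrans / (Ttrans + RTT) = 64 / 42 = 1.523810
U = min(1, 1.523810) = 1.000000
U% = 100.00%

100.00


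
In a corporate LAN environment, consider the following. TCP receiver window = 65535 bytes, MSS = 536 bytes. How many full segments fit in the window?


Given: RWND = 65535 bytes, MSS = 536 bytes
Full segments = floor(RWND / MSS)
Full segments = floor(65535 / 536)
Full segments = floor(122.2668) = 122

122


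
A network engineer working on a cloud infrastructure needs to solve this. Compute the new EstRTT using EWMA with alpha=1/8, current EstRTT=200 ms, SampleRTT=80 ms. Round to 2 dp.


Given: EstRTT = 200 ms, SampleRTT = 80 ms, alpha = 1/8
New EstRTT = (1 - alpha) * EstRTT + alpha * SampleRTT
(7/8) * 200 = 175
(1/8) * 80 = 10
New EstRTT = 175 + 10 = 185 ms -> 185.00 ms (2 dp)

185.00


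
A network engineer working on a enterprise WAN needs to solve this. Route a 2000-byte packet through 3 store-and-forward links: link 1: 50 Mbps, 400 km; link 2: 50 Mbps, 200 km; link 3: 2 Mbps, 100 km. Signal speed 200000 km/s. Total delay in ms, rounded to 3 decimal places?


Packet = 2000 bytes = 16000 bits. Store-and-forward: sum (t_trans + t_prop) per link.
Link 1: t_trans = 16000/(50*10^6) s = 0.3200 ms; t_prop = 400/200000 s = 2.0000 ms; subtotal = 2.3200 ms
Link 2: t_trans = 16000/(50*10^6) s = 0.3200 ms; t_prop = 200/200000 s = 1.0000 ms; subtotal = 1.3200 ms
Link 3: t_trans = 16000/(2*10^6) s = 8.0000 ms; t_prop = 100/200000 s = 0.5000 ms; subtotal = 8.5000 ms
End-to-end = 2.3200 + 1.3200 + 8.5000 = 12.1400 ms -> 12.140 ms (3 dp)

12.140


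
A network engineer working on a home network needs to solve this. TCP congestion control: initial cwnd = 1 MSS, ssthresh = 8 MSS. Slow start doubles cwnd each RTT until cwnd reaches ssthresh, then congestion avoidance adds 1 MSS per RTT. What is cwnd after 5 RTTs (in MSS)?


RTT 0: cwnd = 1 MSS (initial)
RTT 1: cwnd = 2 MSS (slow start, doubled)
RTT 2: cwnd = 4 MSS (slow start, doubled)
RTT 3: cwnd = 8 MSS (slow start, doubled)
RTT 4: cwnd = 9 MSS (congestion avoidance, +1)
RTT 5: cwnd = 10 MSS (congestion avoidance, +1)

10


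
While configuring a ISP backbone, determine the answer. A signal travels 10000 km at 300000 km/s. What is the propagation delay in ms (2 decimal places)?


Given: distance = 10000 km, speed = 300000 km/s
Delay = distance / speed = 10000 / 300000 seconds
Delay in ms = 10000 * 1000 / 300000
Delay = 33.3333 ms
Rounded to 2 dp = 33.33 ms

33.33


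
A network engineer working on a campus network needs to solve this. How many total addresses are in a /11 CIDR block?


Given: CIDR prefix /11
Host bits = 32 - 11 = 21
Total addresses = 2^21 = 2097152

2097152


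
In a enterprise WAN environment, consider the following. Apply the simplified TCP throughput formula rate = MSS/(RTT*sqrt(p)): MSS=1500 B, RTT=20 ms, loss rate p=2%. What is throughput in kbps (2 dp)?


Given: MSS = 1500 bytes, RTT = 20 ms, loss = 2%
RTT in seconds = 20 / 1000 = 0.02
Loss rate = 2% = 0.02
sqrt(loss) = sqrt(0.02) = 0.141421356237
Throughput (bytes/s) = 1500 / (0.02 * 0.141421356237) = 530330.0859
Throughput (kbps) = 530330.0859 * 8 / 1000 = 4242.640687 -> 4242.64 kbps (2 dp)

4242.64


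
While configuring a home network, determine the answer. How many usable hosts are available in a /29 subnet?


Given: subnet mask /29
Host bits = 32 - 29 = 3
Total addresses = 2^3 = 8
Usable hosts = 8 - 2 (network + broadcast) = 6

6


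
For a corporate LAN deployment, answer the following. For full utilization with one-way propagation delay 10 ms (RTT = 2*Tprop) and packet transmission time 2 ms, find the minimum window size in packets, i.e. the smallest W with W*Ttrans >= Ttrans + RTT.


Given: Ttrans = 2 ms, RTT = 20 ms (= 2 * Tprop, Tprop = 10 ms)
Time until first ACK returns = Ttrans + RTT = 2 + 20 = 22 ms
Need W * Ttrans >= Ttrans + RTT  ->  W >= (Ttrans + RTT) / Ttrans
(Ttrans + RTT) / Ttrans = 22 / 2 = 11
W_min = ceil(11) = 11

11


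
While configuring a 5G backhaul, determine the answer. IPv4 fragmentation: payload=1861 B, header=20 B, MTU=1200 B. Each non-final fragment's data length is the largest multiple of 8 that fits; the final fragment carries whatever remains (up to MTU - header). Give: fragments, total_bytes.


Max data per non-final fragment = floor((MTU - header)/8)*8 = floor((1200 - 20)/8)*8 = floor(1180/8)*8 = 1176 B
Final fragment needs no 8-byte alignment: it can carry up to MTU - header = 1180 B
Non-final fragments needed = ceil((payload - 1180) / 1176) = ceil(681/1176) = ceil(0.5791) = 1
Number of fragments = 1 + 1 = 2
Fragment sizes (data): 1 * 1176 B + 685 B (last, 685 <= 1180 OK)
Total bytes sent = payload + n_frags * header = 1861 + 2*20 = 1861 + 40 = 1901 B

2, 1901


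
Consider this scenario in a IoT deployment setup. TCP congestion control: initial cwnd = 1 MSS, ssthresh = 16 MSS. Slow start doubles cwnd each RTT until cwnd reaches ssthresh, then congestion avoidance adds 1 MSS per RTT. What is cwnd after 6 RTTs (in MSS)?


RTT 0: cwnd = 1 MSS (initial)
RTT 1: cwnd = 2 MSS (slow start, doubled)
RTT 2: cwnd = 4 MSS (slow start, doubled)
RTT 3: cwnd = 8 MSS (slow start, doubled)
RTT 4: cwnd = 16 MSS (slow start, doubled)
RTT 5: cwnd = 17 MSS (congestion avoidance, +1)
RTT 6: cwnd = 18 MSS (congestion avoidance, +1)

18


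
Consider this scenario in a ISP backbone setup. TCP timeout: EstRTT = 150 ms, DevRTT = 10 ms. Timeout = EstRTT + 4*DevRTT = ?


Given: EstRTT = 150 ms, DevRTT = 10 ms
Timeout = EstRTT + 4 * DevRTT
4 * DevRTT = 4 * 10 = 40
Timeout = 150 + 40 = 190 ms

190


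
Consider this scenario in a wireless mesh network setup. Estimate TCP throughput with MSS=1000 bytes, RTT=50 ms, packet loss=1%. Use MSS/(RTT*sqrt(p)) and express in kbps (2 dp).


Given: MSS = 1000 bytes, RTT = 50 ms, loss = 1%
RTT in seconds = 50 / 1000 = 0.05
Loss rate = 1% = 0.01
sqrt(loss) = sqrt(0.01) = 0.1
Throughput (bytes/s) = 1000 / (0.05 * 0.1) = 200000.0000
Throughput (kbps) = 200000.0000 * 8 / 1000 = 1600.000000 -> 1600.00 kbps (2 dp)

1600.00


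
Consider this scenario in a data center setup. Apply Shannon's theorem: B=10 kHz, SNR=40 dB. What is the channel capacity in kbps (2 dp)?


Given: B = 10 kHz, SNR = 40 dB
SNR linear = 10^(40/10) = 10000
1 + SNR = 10001
log2(10001) = 13.2878566418
C = 10 * 1000 * 13.2878566418 = 132878.5664 bps
C = 132.878566 kbps -> 132.88 kbps (2 dp)

132.88


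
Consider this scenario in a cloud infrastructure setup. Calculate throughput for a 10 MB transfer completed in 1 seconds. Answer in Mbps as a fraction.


Given: file = 10 MB, time = 1 s
File in Mb = 10 * 8 = 80 Mb
Throughput = 80 / 1 Mbps
Throughput = 80 Mbps

80


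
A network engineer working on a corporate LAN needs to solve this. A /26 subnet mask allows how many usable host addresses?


Given: subnet mask /26
Host bits = 32 - 26 = 6
Total addresses = 2^6 = 64
Usable hosts = 64 - 2 (network + broadcast) = 62

62


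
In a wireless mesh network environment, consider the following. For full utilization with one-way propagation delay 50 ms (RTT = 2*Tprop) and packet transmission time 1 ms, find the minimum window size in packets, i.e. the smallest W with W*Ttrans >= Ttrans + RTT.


Given: Ttrans = 1 ms, RTT = 100 ms (= 2 * Tprop, Tprop = 50 ms)
Time until first ACK returns = Ttrans + RTT = 1 + 100 = 101 ms
Need W * Ttrans >= Ttrans + RTT  ->  W >= (Ttrans + RTT) / Ttrans
(Ttrans + RTT) / Ttrans = 101 / 1 = 101
W_min = ceil(101) = 101

101


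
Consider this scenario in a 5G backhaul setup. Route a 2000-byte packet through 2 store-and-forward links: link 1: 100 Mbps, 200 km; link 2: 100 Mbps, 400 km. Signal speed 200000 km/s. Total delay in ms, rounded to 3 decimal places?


Packet = 2000 bytes = 16000 bits. Store-and-forward: sum (t_trans + t_prop) per link.
Link 1: t_trans = 16000/(100*10^6) s = 0.1600 ms; t_prop = 200/200000 s = 1.0000 ms; subtotal = 1.1600 ms
Link 2: t_trans = 16000/(100*10^6) s = 0.1600 ms; t_prop = 400/200000 s = 2.0000 ms; subtotal = 2.1600 ms
End-to-end = 1.1600 + 2.1600 = 3.3200 ms -> 3.320 ms (3 dp)

3.320


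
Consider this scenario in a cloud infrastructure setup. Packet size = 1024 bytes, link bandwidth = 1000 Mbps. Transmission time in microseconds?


Given: packet = 1024 bytes, bandwidth = 1000 Mbps
Packet in bits = 1024 * 8 = 8192 bits
Bandwidth = 1000 * 10^6 = 1000000000 bps
Time = 8192 / 1000000000 seconds
Time in us = 8192 * 10^6 / 1000000000 = 8.192

8.192


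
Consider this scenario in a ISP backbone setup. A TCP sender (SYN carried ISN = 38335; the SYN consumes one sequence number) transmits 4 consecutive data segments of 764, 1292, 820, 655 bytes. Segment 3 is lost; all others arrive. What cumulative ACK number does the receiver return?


SYN uses sequence number 38335; first data byte = ISN + 1 = 38336.
Segment 1: SEQ = 38336, len = 764 B, covers [38336, 39099]
Segment 2: SEQ = 39100, len = 1292 B, covers [39100, 40391]
Segment 3: SEQ = 40392, len = 820 B, covers [40392, 41211] [LOST]
Segment 4: SEQ = 41212, len = 655 B, covers [41212, 41866]
In-order data received: bytes [38336, 40391] (segments 1..2).
Segment 3 missing -> gap begins at byte 40392; later segments buffered out of order.
Cumulative ACK = next expected in-order byte = 38336 + 764 + 1292 = 40392

40392


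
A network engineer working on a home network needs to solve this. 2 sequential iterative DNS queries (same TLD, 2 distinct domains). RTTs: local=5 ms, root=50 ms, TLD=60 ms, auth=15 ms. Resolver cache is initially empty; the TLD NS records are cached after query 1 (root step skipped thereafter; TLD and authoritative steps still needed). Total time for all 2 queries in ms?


Lookup 1 (cold cache): local + root + TLD + auth = 5 + 50 + 60 + 15 = 130 ms
Lookups 2..2 (TLD NS cached -> skip root; new domain -> still ask TLD and auth): local + TLD + auth = 5 + 60 + 15 = 80 ms each
Remaining 1 lookups: 1 * 80 = 80 ms
Total = 130 + 80 = 210 ms

210


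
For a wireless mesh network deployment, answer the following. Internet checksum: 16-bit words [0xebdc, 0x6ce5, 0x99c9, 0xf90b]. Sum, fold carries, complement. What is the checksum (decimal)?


Given words: [0xebdc, 0x6ce5, 0x99c9, 0xf90b]
Step 1: Sum all words
Raw sum = 60380 + 27877 + 39369 + 63755 = 191381
Step 2: Fold carry: (60309 + 2) = 60311
One's complement = ~60311 & 0xFFFF = 5224

5224


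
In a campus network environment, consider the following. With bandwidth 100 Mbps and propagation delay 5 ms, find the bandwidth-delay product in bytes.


Given: bandwidth = 100 Mbps, delay = 5 ms
BDP in bits = 100 * 10^6 * 5 / 1000
BDP in bits = 500000
BDP in bytes = 500000 / 8 = 62500

62500


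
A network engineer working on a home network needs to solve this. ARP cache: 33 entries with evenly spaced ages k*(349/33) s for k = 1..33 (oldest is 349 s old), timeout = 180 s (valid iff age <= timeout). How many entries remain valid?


Ages are k * 349/33 s for k = 1..33 (spacing = 10.5758 s).
Entry k is valid iff k * 349/33 <= 180 iff k <= 33 * 180 / 349 = 17.0201
n_valid = floor(17.0201) = 17
(n_stale = 33 - 17 = 16)

17


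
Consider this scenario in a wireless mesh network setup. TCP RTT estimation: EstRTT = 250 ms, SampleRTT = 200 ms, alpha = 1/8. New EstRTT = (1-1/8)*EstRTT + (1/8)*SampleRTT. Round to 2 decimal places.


Given: EstRTT = 250 ms, SampleRTT = 200 ms, alpha = 1/8
New EstRTT = (1 - alpha) * EstRTT + alpha * SampleRTT
(7/8) * 250 = 218.75
(1/8) * 200 = 25
New EstRTT = 218.75 + 25 = 243.75 ms -> 243.75 ms (2 dp)

243.75


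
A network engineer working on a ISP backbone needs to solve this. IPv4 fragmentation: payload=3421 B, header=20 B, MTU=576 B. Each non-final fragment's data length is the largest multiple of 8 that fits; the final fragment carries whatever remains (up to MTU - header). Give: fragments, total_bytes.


Max data per non-final fragment = floor((MTU - header)/8)*8 = floor((576 - 20)/8)*8 = floor(556/8)*8 = 552 B
Final fragment needs no 8-byte alignment: it can carry up to MTU - header = 556 B
Non-final fragments needed = ceil((payload - 556) / 552) = ceil(2865/552) = ceil(5.1902) = 6
Number of fragments = 6 + 1 = 7
Fragment sizes (data): 6 * 552 B + 109 B (last, 109 <= 556 OK)
Total bytes sent = payload + n_frags * header = 3421 + 7*20 = 3421 + 140 = 3561 B

7, 3561
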